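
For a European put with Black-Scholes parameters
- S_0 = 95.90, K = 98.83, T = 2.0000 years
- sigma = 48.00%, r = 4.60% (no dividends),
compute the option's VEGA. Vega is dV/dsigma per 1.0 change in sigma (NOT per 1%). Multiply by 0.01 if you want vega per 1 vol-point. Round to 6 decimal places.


d1 = 0.4306056078; d2 = -0.2482169021
phi(d1) = 0.3636188309; exp(-qT) = 1.0000000000; exp(-rT) = 0.9121051495
Vega = S * exp(-qT) * phi(d1) * sqrt(T) = 95.9000 * 1.0000000000 * 0.3636188309 * 1.4142135624 = 49.315106

Answer: Vega = 49.315106


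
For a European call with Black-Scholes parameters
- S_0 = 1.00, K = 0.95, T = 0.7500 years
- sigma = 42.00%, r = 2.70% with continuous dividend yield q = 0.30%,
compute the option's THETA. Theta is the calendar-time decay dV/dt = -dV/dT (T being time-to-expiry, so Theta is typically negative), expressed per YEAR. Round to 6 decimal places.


d1 = 0.3723724880; d2 = 0.0086418184
phi(d1) = 0.3722203847; exp(-qT) = 0.9977525294; exp(-rT) = 0.9799536543
Theta = -S*exp(-qT)*phi(d1)*sigma/(2*sqrt(T)) - r*K*exp(-rT)*N(d2) + q*S*exp(-qT)*N(d1)
N(d1) = 0.6451922326; N(d2) = 0.5034475438; sqrt(T) = 0.8660254038
Term 1 = -1.0000 * 0.9977525294 * 0.3722203847 * 0.4200 / (2 * 0.8660254038) = -0.0900557929
Term 2 = -0.0270 * 0.9500 * 0.9799536543 * 0.5034475438 = -0.0126545624
Term 3 = 0.0030 * 1.0000 * 0.9977525294 * 0.6451922326 = 0.0019312265
Theta = -0.0900557929 + (-0.0126545624) + (0.0019312265) = -0.100779

Answer: Theta = -0.100779


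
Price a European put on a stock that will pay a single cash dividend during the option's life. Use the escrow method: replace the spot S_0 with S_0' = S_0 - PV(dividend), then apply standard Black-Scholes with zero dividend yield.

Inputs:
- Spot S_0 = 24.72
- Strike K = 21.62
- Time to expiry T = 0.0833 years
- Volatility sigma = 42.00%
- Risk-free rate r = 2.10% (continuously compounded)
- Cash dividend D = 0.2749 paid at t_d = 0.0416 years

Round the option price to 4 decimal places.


Answer: Price = 0.2198

Derivation:
PV(D) = D * exp(-r * t_d) = 0.2749 * 0.99912678 = 0.27465995
S_0' = S_0 - PV(D) = 24.7200 - 0.27465995 = 24.44534005
d1 = (ln(S_0'/K) + (r + sigma^2/2)*T) / (sigma*sqrt(T)) = 1.08825202
d2 = d1 - sigma*sqrt(T) = 0.96703272
exp(-rT) = 0.99825223
N(-d1) = 0.13824193; N(-d2) = 0.16676384
P = K * exp(-rT) * N(-d2) - S_0' * N(-d1) = 21.6200 * 0.99825223 * 0.16676384 - 24.44534005 * 0.13824193 = 0.2198


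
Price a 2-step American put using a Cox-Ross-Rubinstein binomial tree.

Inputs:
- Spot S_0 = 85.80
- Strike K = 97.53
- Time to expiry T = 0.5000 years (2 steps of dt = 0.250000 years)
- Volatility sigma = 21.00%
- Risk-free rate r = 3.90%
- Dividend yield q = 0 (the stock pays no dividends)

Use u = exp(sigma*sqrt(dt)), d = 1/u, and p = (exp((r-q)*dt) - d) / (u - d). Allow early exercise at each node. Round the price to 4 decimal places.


dt = T/N = 0.250000
u = exp(sigma*sqrt(dt)) = 1.110711; d = 1/u = 0.900325
p = (exp((r-q)*dt) - d) / (u - d) = 0.520344
Discount per step: exp(-r*dt) = 0.990297
Stock lattice S(k, i) with i counting down-moves:
  k=0: S(0,0) = 85.8000
  k=1: S(1,0) = 95.2990; S(1,1) = 77.2478
  k=2: S(2,0) = 105.8496; S(2,1) = 85.8000; S(2,2) = 69.5481
Terminal payoffs V(N, i) = max(K - S_T, 0):
  V(2,0) = 0.000000; V(2,1) = 11.730000; V(2,2) = 27.981872
Backward induction: V(k, i) = exp(-r*dt) * [p * V(k+1, i) + (1-p) * V(k+1, i+1)]; then take max(V_cont, immediate exercise) for American.
  V(1,0) = exp(-r*dt) * [p*0.000000 + (1-p)*11.730000] = 5.571773; exercise = 2.231030; V(1,0) = max -> 5.571773
  V(1,1) = exp(-r*dt) * [p*11.730000 + (1-p)*27.981872] = 19.335859; exercise = 20.282156; V(1,1) = max -> 20.282156
  V(0,0) = exp(-r*dt) * [p*5.571773 + (1-p)*20.282156] = 12.505173; exercise = 11.730000; V(0,0) = max -> 12.505173

Answer: Price = V(0,0) = 12.5052


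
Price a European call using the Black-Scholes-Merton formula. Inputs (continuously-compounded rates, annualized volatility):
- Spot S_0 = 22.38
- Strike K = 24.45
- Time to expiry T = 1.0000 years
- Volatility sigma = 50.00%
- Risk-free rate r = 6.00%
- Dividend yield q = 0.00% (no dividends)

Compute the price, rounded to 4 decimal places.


d1 = (ln(S/K) + (r - q + 0.5*sigma^2) * T) / (sigma * sqrt(T)) = 0.19307497
d2 = d1 - sigma * sqrt(T) = -0.30692503
exp(-rT) = 0.94176453; exp(-qT) = 1.00000000
C = S_0 * exp(-qT) * N(d1) - K * exp(-rT) * N(d2)
N(d1) = 0.57654987; N(d2) = 0.37945022
C = 22.3800 * 1.00000000 * 0.57654987 - 24.4500 * 0.94176453 * 0.37945022 = 4.1659

Answer: Price = 4.1659


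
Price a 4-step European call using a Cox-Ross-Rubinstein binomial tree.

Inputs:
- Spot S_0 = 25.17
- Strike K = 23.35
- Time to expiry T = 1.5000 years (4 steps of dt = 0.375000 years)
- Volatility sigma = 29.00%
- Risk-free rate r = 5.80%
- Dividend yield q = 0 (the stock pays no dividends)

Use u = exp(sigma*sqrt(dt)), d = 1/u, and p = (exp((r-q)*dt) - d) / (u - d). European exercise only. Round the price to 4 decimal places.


Answer: Price = V(0,0) = 5.5289

Derivation:
dt = T/N = 0.375000
u = exp(sigma*sqrt(dt)) = 1.194333; d = 1/u = 0.837287
p = (exp((r-q)*dt) - d) / (u - d) = 0.517303
Discount per step: exp(-r*dt) = 0.978485
Stock lattice S(k, i) with i counting down-moves:
  k=0: S(0,0) = 25.1700
  k=1: S(1,0) = 30.0614; S(1,1) = 21.0745
  k=2: S(2,0) = 35.9033; S(2,1) = 25.1700; S(2,2) = 17.6454
  k=3: S(3,0) = 42.8805; S(3,1) = 30.0614; S(3,2) = 21.0745; S(3,3) = 14.7743
  k=4: S(4,0) = 51.2136; S(4,1) = 35.9033; S(4,2) = 25.1700; S(4,3) = 17.6454; S(4,4) = 12.3703
Terminal payoffs V(N, i) = max(S_T - K, 0):
  V(4,0) = 27.863585; V(4,1) = 12.553286; V(4,2) = 1.820000; V(4,3) = 0.000000; V(4,4) = 0.000000
Backward induction: V(k, i) = exp(-r*dt) * [p * V(k+1, i) + (1-p) * V(k+1, i+1)].
  V(3,0) = exp(-r*dt) * [p*27.863585 + (1-p)*12.553286] = 20.032864
  V(3,1) = exp(-r*dt) * [p*12.553286 + (1-p)*1.820000] = 7.213745
  V(3,2) = exp(-r*dt) * [p*1.820000 + (1-p)*0.000000] = 0.921235
  V(3,3) = exp(-r*dt) * [p*0.000000 + (1-p)*0.000000] = 0.000000
  V(2,0) = exp(-r*dt) * [p*20.032864 + (1-p)*7.213745] = 13.547236
  V(2,1) = exp(-r*dt) * [p*7.213745 + (1-p)*0.921235] = 4.086515
  V(2,2) = exp(-r*dt) * [p*0.921235 + (1-p)*0.000000] = 0.466305
  V(1,0) = exp(-r*dt) * [p*13.547236 + (1-p)*4.086515] = 8.787357
  V(1,1) = exp(-r*dt) * [p*4.086515 + (1-p)*0.466305] = 2.288726
  V(0,0) = exp(-r*dt) * [p*8.787357 + (1-p)*2.288726] = 5.528917


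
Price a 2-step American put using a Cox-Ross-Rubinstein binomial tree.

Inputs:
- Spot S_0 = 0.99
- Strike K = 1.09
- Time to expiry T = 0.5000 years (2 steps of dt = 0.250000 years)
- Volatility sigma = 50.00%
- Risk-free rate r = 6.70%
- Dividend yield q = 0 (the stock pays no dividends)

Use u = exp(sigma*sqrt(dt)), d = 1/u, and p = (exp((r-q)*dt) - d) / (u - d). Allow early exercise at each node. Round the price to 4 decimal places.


dt = T/N = 0.250000
u = exp(sigma*sqrt(dt)) = 1.284025; d = 1/u = 0.778801
p = (exp((r-q)*dt) - d) / (u - d) = 0.471256
Discount per step: exp(-r*dt) = 0.983390
Stock lattice S(k, i) with i counting down-moves:
  k=0: S(0,0) = 0.9900
  k=1: S(1,0) = 1.2712; S(1,1) = 0.7710
  k=2: S(2,0) = 1.6322; S(2,1) = 0.9900; S(2,2) = 0.6005
Terminal payoffs V(N, i) = max(K - S_T, 0):
  V(2,0) = 0.000000; V(2,1) = 0.100000; V(2,2) = 0.489535
Backward induction: V(k, i) = exp(-r*dt) * [p * V(k+1, i) + (1-p) * V(k+1, i+1)]; then take max(V_cont, immediate exercise) for American.
  V(1,0) = exp(-r*dt) * [p*0.000000 + (1-p)*0.100000] = 0.051996; exercise = 0.000000; V(1,0) = max -> 0.051996
  V(1,1) = exp(-r*dt) * [p*0.100000 + (1-p)*0.489535] = 0.300882; exercise = 0.318987; V(1,1) = max -> 0.318987
  V(0,0) = exp(-r*dt) * [p*0.051996 + (1-p)*0.318987] = 0.189957; exercise = 0.100000; V(0,0) = max -> 0.189957

Answer: Price = V(0,0) = 0.1900


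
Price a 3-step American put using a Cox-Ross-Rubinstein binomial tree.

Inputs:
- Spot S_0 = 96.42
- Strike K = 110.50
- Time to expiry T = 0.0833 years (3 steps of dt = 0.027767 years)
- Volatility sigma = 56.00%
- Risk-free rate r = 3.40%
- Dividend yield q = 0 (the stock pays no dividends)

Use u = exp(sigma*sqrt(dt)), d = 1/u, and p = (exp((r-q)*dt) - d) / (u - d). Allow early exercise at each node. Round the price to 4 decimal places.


Answer: Price = V(0,0) = 15.8043

Derivation:
dt = T/N = 0.027767
u = exp(sigma*sqrt(dt)) = 1.097807; d = 1/u = 0.910907
p = (exp((r-q)*dt) - d) / (u - d) = 0.481742
Discount per step: exp(-r*dt) = 0.999056
Stock lattice S(k, i) with i counting down-moves:
  k=0: S(0,0) = 96.4200
  k=1: S(1,0) = 105.8506; S(1,1) = 87.8296
  k=2: S(2,0) = 116.2035; S(2,1) = 96.4200; S(2,2) = 80.0046
  k=3: S(3,0) = 127.5690; S(3,1) = 105.8506; S(3,2) = 87.8296; S(3,3) = 72.8767
Terminal payoffs V(N, i) = max(K - S_T, 0):
  V(3,0) = 0.000000; V(3,1) = 4.649437; V(3,2) = 22.670364; V(3,3) = 37.623250
Backward induction: V(k, i) = exp(-r*dt) * [p * V(k+1, i) + (1-p) * V(k+1, i+1)]; then take max(V_cont, immediate exercise) for American.
  V(2,0) = exp(-r*dt) * [p*0.000000 + (1-p)*4.649437] = 2.407335; exercise = 0.000000; V(2,0) = max -> 2.407335
  V(2,1) = exp(-r*dt) * [p*4.649437 + (1-p)*22.670364] = 13.975730; exercise = 14.080000; V(2,1) = max -> 14.080000
  V(2,2) = exp(-r*dt) * [p*22.670364 + (1-p)*37.623250] = 30.391115; exercise = 30.495385; V(2,2) = max -> 30.495385
  V(1,0) = exp(-r*dt) * [p*2.407335 + (1-p)*14.080000] = 8.448809; exercise = 4.649437; V(1,0) = max -> 8.448809
  V(1,1) = exp(-r*dt) * [p*14.080000 + (1-p)*30.495385] = 22.566094; exercise = 22.670364; V(1,1) = max -> 22.670364
  V(0,0) = exp(-r*dt) * [p*8.448809 + (1-p)*22.670364] = 15.804319; exercise = 14.080000; V(0,0) = max -> 15.804319


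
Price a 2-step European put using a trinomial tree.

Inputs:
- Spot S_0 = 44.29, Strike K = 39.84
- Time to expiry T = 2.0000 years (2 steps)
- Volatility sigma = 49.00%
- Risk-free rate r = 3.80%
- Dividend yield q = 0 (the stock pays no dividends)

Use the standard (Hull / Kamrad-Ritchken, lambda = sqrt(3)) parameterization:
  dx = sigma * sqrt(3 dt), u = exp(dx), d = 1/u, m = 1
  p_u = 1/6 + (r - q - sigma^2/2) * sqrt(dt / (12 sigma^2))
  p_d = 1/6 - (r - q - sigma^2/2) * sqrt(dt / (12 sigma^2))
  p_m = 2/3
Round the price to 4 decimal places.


Answer: Price = V(0,0) = 6.9084

Derivation:
dt = T/N = 1.000000; dx = sigma*sqrt(3*dt) = 0.848705
u = exp(dx) = 2.336619; d = 1/u = 0.427969
p_u = 0.118328, p_m = 0.666667, p_d = 0.215005
Discount per step: exp(-r*dt) = 0.962713
Stock lattice S(k, j) with j the centered position index:
  k=0: S(0,+0) = 44.2900
  k=1: S(1,-1) = 18.9547; S(1,+0) = 44.2900; S(1,+1) = 103.4888
  k=2: S(2,-2) = 8.1120; S(2,-1) = 18.9547; S(2,+0) = 44.2900; S(2,+1) = 103.4888; S(2,+2) = 241.8140
Terminal payoffs V(N, j) = max(K - S_T, 0):
  V(2,-2) = 31.727962; V(2,-1) = 20.885260; V(2,+0) = 0.000000; V(2,+1) = 0.000000; V(2,+2) = 0.000000
Backward induction: V(k, j) = exp(-r*dt) * [p_u * V(k+1, j+1) + p_m * V(k+1, j) + p_d * V(k+1, j-1)]
  V(1,-1) = exp(-r*dt) * [p_u*0.000000 + p_m*20.885260 + p_d*31.727962] = 19.971651
  V(1,+0) = exp(-r*dt) * [p_u*0.000000 + p_m*0.000000 + p_d*20.885260] = 4.323001
  V(1,+1) = exp(-r*dt) * [p_u*0.000000 + p_m*0.000000 + p_d*0.000000] = 0.000000
  V(0,+0) = exp(-r*dt) * [p_u*0.000000 + p_m*4.323001 + p_d*19.971651] = 6.908434


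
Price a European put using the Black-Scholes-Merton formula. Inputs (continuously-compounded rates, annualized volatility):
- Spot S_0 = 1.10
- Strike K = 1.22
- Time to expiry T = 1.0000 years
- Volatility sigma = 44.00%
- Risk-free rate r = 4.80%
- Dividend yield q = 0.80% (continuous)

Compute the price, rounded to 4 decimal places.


Answer: Price = 0.2341

Derivation:
d1 = (ln(S/K) + (r - q + 0.5*sigma^2) * T) / (sigma * sqrt(T)) = 0.07558937
d2 = d1 - sigma * sqrt(T) = -0.36441063
exp(-rT) = 0.95313379; exp(-qT) = 0.99203191
P = K * exp(-rT) * N(-d2) - S_0 * exp(-qT) * N(-d1)
N(-d1) = 0.46987290; N(-d2) = 0.64222430
P = 1.2200 * 0.95313379 * 0.64222430 - 1.1000 * 0.99203191 * 0.46987290 = 0.2341


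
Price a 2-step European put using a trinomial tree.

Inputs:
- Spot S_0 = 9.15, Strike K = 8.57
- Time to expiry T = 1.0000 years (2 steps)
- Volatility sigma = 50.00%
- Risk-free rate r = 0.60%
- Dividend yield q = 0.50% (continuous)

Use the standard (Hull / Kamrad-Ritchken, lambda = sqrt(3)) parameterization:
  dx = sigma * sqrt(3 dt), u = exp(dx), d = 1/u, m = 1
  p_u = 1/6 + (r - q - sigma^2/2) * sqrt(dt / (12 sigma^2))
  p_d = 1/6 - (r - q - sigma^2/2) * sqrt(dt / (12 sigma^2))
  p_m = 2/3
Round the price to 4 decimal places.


dt = T/N = 0.500000; dx = sigma*sqrt(3*dt) = 0.612372
u = exp(dx) = 1.844803; d = 1/u = 0.542063
p_u = 0.116044, p_m = 0.666667, p_d = 0.217289
Discount per step: exp(-r*dt) = 0.997004
Stock lattice S(k, j) with j the centered position index:
  k=0: S(0,+0) = 9.1500
  k=1: S(1,-1) = 4.9599; S(1,+0) = 9.1500; S(1,+1) = 16.8799
  k=2: S(2,-2) = 2.6886; S(2,-1) = 4.9599; S(2,+0) = 9.1500; S(2,+1) = 16.8799; S(2,+2) = 31.1402
Terminal payoffs V(N, j) = max(K - S_T, 0):
  V(2,-2) = 5.881431; V(2,-1) = 3.610121; V(2,+0) = 0.000000; V(2,+1) = 0.000000; V(2,+2) = 0.000000
Backward induction: V(k, j) = exp(-r*dt) * [p_u * V(k+1, j+1) + p_m * V(k+1, j) + p_d * V(k+1, j-1)]
  V(1,-1) = exp(-r*dt) * [p_u*0.000000 + p_m*3.610121 + p_d*5.881431] = 3.673682
  V(1,+0) = exp(-r*dt) * [p_u*0.000000 + p_m*0.000000 + p_d*3.610121] = 0.782091
  V(1,+1) = exp(-r*dt) * [p_u*0.000000 + p_m*0.000000 + p_d*0.000000] = 0.000000
  V(0,+0) = exp(-r*dt) * [p_u*0.000000 + p_m*0.782091 + p_d*3.673682] = 1.315694

Answer: Price = V(0,0) = 1.3157


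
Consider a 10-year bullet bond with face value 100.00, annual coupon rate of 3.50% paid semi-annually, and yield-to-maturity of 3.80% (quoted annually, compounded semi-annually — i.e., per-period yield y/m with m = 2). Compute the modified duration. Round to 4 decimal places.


Coupon per period c = face * coupon_rate / m = 1.750000
Periods per year m = 2; per-period yield y/m = 0.019000
Number of cashflows N = 20
Cashflows (t years, CF_t, discount factor 1/(1+y/m)^(m*t), PV):
  t = 0.5000: CF_t = 1.750000, DF = 0.981354, PV = 1.717370
  t = 1.0000: CF_t = 1.750000, DF = 0.963056, PV = 1.685348
  t = 1.5000: CF_t = 1.750000, DF = 0.945099, PV = 1.653924
  t = 2.0000: CF_t = 1.750000, DF = 0.927477, PV = 1.623085
  t = 2.5000: CF_t = 1.750000, DF = 0.910184, PV = 1.592822
  t = 3.0000: CF_t = 1.750000, DF = 0.893213, PV = 1.563122
  t = 3.5000: CF_t = 1.750000, DF = 0.876558, PV = 1.533977
  t = 4.0000: CF_t = 1.750000, DF = 0.860214, PV = 1.505375
  t = 4.5000: CF_t = 1.750000, DF = 0.844175, PV = 1.477306
  t = 5.0000: CF_t = 1.750000, DF = 0.828434, PV = 1.449760
  t = 5.5000: CF_t = 1.750000, DF = 0.812988, PV = 1.422728
  t = 6.0000: CF_t = 1.750000, DF = 0.797829, PV = 1.396201
  t = 6.5000: CF_t = 1.750000, DF = 0.782953, PV = 1.370167
  t = 7.0000: CF_t = 1.750000, DF = 0.768354, PV = 1.344620
  t = 7.5000: CF_t = 1.750000, DF = 0.754028, PV = 1.319548
  t = 8.0000: CF_t = 1.750000, DF = 0.739968, PV = 1.294944
  t = 8.5000: CF_t = 1.750000, DF = 0.726171, PV = 1.270799
  t = 9.0000: CF_t = 1.750000, DF = 0.712631, PV = 1.247104
  t = 9.5000: CF_t = 1.750000, DF = 0.699343, PV = 1.223851
  t = 10.0000: CF_t = 101.750000, DF = 0.686304, PV = 69.831398
Price P = sum_t PV_t = 97.523450
First compute Macaulay numerator sum_t t * PV_t:
  t * PV_t at t = 0.5000: 0.858685
  t * PV_t at t = 1.0000: 1.685348
  t * PV_t at t = 1.5000: 2.480886
  t * PV_t at t = 2.0000: 3.246170
  t * PV_t at t = 2.5000: 3.982054
  t * PV_t at t = 3.0000: 4.689367
  t * PV_t at t = 3.5000: 5.368918
  t * PV_t at t = 4.0000: 6.021498
  t * PV_t at t = 4.5000: 6.647876
  t * PV_t at t = 5.0000: 7.248802
  t * PV_t at t = 5.5000: 7.825007
  t * PV_t at t = 6.0000: 8.377204
  t * PV_t at t = 6.5000: 8.906089
  t * PV_t at t = 7.0000: 9.412338
  t * PV_t at t = 7.5000: 9.896612
  t * PV_t at t = 8.0000: 10.359555
  t * PV_t at t = 8.5000: 10.801793
  t * PV_t at t = 9.0000: 11.223938
  t * PV_t at t = 9.5000: 11.626585
  t * PV_t at t = 10.0000: 698.313982
Macaulay duration D = 828.972706 / 97.523450 = 8.500240
Modified duration = D / (1 + y/m) = 8.500240 / (1 + 0.019000) = 8.341747

Answer: Modified duration = 8.3417


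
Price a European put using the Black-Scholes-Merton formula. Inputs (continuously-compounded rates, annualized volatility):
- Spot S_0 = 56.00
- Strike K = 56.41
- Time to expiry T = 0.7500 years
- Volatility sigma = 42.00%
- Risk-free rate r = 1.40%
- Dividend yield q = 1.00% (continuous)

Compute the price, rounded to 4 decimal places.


d1 = (ln(S/K) + (r - q + 0.5*sigma^2) * T) / (sigma * sqrt(T)) = 0.17005782
d2 = d1 - sigma * sqrt(T) = -0.19367285
exp(-rT) = 0.98955493; exp(-qT) = 0.99252805
P = K * exp(-rT) * N(-d2) - S_0 * exp(-qT) * N(-d1)
N(-d1) = 0.43248233; N(-d2) = 0.57678398
P = 56.4100 * 0.98955493 * 0.57678398 - 56.0000 * 0.99252805 * 0.43248233 = 8.1585

Answer: Price = 8.1585


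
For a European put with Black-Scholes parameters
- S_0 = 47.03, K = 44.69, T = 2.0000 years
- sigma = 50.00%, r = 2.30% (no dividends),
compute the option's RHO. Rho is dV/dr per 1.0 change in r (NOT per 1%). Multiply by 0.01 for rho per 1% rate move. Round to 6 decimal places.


d1 = 0.4907829231; d2 = -0.2163238581
phi(d1) = 0.3536765543; exp(-qT) = 1.0000000000; exp(-rT) = 0.9550419622
N(-d2) = 0.5856323434
Rho = -K*T*exp(-rT)*N(-d2) = -44.6900 * 2.0000 * 0.9550419622 * 0.5856323434 = -49.990543

Answer: Rho = -49.990543


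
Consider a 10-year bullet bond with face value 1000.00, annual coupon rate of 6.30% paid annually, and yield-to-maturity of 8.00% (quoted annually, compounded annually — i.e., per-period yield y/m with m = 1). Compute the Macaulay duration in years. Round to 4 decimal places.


Coupon per period c = face * coupon_rate / m = 63.000000
Periods per year m = 1; per-period yield y/m = 0.080000
Number of cashflows N = 10
Cashflows (t years, CF_t, discount factor 1/(1+y/m)^(m*t), PV):
  t = 1.0000: CF_t = 63.000000, DF = 0.925926, PV = 58.333333
  t = 2.0000: CF_t = 63.000000, DF = 0.857339, PV = 54.012346
  t = 3.0000: CF_t = 63.000000, DF = 0.793832, PV = 50.011431
  t = 4.0000: CF_t = 63.000000, DF = 0.735030, PV = 46.306881
  t = 5.0000: CF_t = 63.000000, DF = 0.680583, PV = 42.876741
  t = 6.0000: CF_t = 63.000000, DF = 0.630170, PV = 39.700686
  t = 7.0000: CF_t = 63.000000, DF = 0.583490, PV = 36.759895
  t = 8.0000: CF_t = 63.000000, DF = 0.540269, PV = 34.036940
  t = 9.0000: CF_t = 63.000000, DF = 0.500249, PV = 31.515685
  t = 10.0000: CF_t = 1063.000000, DF = 0.463193, PV = 492.374678
Price P = sum_t PV_t = 885.928616
Macaulay numerator sum_t t * PV_t:
  t * PV_t at t = 1.0000: 58.333333
  t * PV_t at t = 2.0000: 108.024691
  t * PV_t at t = 3.0000: 150.034294
  t * PV_t at t = 4.0000: 185.227523
  t * PV_t at t = 5.0000: 214.383707
  t * PV_t at t = 6.0000: 238.204119
  t * PV_t at t = 7.0000: 257.319264
  t * PV_t at t = 8.0000: 272.295518
  t * PV_t at t = 9.0000: 283.641164
  t * PV_t at t = 10.0000: 4923.746778
Macaulay duration D = (sum_t t * PV_t) / P = 6691.210392 / 885.928616 = 7.552765

Answer: Macaulay duration = 7.5528 years


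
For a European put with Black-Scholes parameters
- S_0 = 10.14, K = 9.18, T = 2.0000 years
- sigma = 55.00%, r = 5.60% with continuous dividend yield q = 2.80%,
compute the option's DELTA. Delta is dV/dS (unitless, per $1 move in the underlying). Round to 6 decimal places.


d1 = 0.5887766957; d2 = -0.1890407636
phi(d1) = 0.3354549758; exp(-qT) = 0.9455391359; exp(-rT) = 0.8940442575
N(-d1) = 0.2780055404
Delta = -exp(-qT) * N(-d1) = -0.9455391359 * 0.2780055404 = -0.262865

Answer: Delta = -0.262865


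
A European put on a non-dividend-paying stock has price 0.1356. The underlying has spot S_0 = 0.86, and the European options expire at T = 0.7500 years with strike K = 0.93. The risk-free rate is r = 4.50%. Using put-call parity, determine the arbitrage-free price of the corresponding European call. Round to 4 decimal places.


Answer: Call price = 0.0965

Derivation:
Put-call parity: C - P = S_0 * exp(-qT) - K * exp(-rT).
S_0 * exp(-qT) = 0.8600 * 1.00000000 = 0.86000000
K * exp(-rT) = 0.9300 * 0.96681318 = 0.89913626
C = P + S*exp(-qT) - K*exp(-rT)
C = 0.1356 + 0.86000000 - 0.89913626 = 0.0965


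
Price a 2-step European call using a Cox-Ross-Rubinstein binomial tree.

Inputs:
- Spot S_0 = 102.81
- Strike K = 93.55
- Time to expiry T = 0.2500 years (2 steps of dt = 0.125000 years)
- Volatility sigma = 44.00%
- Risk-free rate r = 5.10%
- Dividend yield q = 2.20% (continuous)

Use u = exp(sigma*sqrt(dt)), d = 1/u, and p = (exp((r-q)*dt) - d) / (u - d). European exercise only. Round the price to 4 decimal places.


dt = T/N = 0.125000
u = exp(sigma*sqrt(dt)) = 1.168316; d = 1/u = 0.855933
p = (exp((r-q)*dt) - d) / (u - d) = 0.472813
Discount per step: exp(-r*dt) = 0.993645
Stock lattice S(k, i) with i counting down-moves:
  k=0: S(0,0) = 102.8100
  k=1: S(1,0) = 120.1146; S(1,1) = 87.9984
  k=2: S(2,0) = 140.3318; S(2,1) = 102.8100; S(2,2) = 75.3207
Terminal payoffs V(N, i) = max(S_T - K, 0):
  V(2,0) = 46.781799; V(2,1) = 9.260000; V(2,2) = 0.000000
Backward induction: V(k, i) = exp(-r*dt) * [p * V(k+1, i) + (1-p) * V(k+1, i+1)].
  V(1,0) = exp(-r*dt) * [p*46.781799 + (1-p)*9.260000] = 26.829202
  V(1,1) = exp(-r*dt) * [p*9.260000 + (1-p)*0.000000] = 4.350424
  V(0,0) = exp(-r*dt) * [p*26.829202 + (1-p)*4.350424] = 14.883492

Answer: Price = V(0,0) = 14.8835


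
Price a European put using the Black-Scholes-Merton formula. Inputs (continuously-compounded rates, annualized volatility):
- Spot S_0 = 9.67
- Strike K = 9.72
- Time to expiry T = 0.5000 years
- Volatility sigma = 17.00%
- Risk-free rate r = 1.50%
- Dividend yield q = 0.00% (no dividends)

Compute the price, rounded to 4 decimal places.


d1 = (ln(S/K) + (r - q + 0.5*sigma^2) * T) / (sigma * sqrt(T)) = 0.07959270
d2 = d1 - sigma * sqrt(T) = -0.04061546
exp(-rT) = 0.99252805; exp(-qT) = 1.00000000
P = K * exp(-rT) * N(-d2) - S_0 * exp(-qT) * N(-d1)
N(-d1) = 0.46828060; N(-d2) = 0.51619877
P = 9.7200 * 0.99252805 * 0.51619877 - 9.6700 * 1.00000000 * 0.46828060 = 0.4517

Answer: Price = 0.4517


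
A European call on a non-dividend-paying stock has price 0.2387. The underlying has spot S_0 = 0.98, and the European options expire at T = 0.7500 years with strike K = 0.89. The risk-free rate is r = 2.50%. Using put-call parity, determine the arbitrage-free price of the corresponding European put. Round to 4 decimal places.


Answer: Put price = 0.1322

Derivation:
Put-call parity: C - P = S_0 * exp(-qT) - K * exp(-rT).
S_0 * exp(-qT) = 0.9800 * 1.00000000 = 0.98000000
K * exp(-rT) = 0.8900 * 0.98142469 = 0.87346797
P = C - S*exp(-qT) + K*exp(-rT)
P = 0.2387 - 0.98000000 + 0.87346797 = 0.1322


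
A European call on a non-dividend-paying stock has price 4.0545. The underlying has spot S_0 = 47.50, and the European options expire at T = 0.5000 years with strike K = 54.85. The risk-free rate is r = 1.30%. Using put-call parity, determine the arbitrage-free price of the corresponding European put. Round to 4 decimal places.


Answer: Put price = 11.0491

Derivation:
Put-call parity: C - P = S_0 * exp(-qT) - K * exp(-rT).
S_0 * exp(-qT) = 47.5000 * 1.00000000 = 47.50000000
K * exp(-rT) = 54.8500 * 0.99352108 = 54.49463120
P = C - S*exp(-qT) + K*exp(-rT)
P = 4.0545 - 47.50000000 + 54.49463120 = 11.0491


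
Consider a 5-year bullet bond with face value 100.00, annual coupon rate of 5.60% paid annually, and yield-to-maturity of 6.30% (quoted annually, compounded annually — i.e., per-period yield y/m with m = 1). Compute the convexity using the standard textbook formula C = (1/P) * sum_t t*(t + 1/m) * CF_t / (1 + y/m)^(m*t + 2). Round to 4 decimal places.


Coupon per period c = face * coupon_rate / m = 5.600000
Periods per year m = 1; per-period yield y/m = 0.063000
Number of cashflows N = 5
Cashflows (t years, CF_t, discount factor 1/(1+y/m)^(m*t), PV):
  t = 1.0000: CF_t = 5.600000, DF = 0.940734, PV = 5.268109
  t = 2.0000: CF_t = 5.600000, DF = 0.884980, PV = 4.955888
  t = 3.0000: CF_t = 5.600000, DF = 0.832531, PV = 4.662171
  t = 4.0000: CF_t = 5.600000, DF = 0.783190, PV = 4.385862
  t = 5.0000: CF_t = 105.600000, DF = 0.736773, PV = 77.803224
Price P = sum_t PV_t = 97.075255
Convexity numerator sum_t t*(t + 1/m) * CF_t / (1+y/m)^(m*t + 2):
  t = 1.0000: term = 9.324343
  t = 2.0000: term = 26.315172
  t = 3.0000: term = 49.511143
  t = 4.0000: term = 77.628007
  t = 5.0000: term = 2065.628996
Convexity = (1/P) * sum = 2228.407660 / 97.075255 = 22.955465

Answer: Convexity = 22.9555


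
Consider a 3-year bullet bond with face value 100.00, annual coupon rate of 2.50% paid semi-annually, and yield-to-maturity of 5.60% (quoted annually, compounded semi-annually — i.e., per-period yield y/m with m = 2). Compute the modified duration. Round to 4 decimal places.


Coupon per period c = face * coupon_rate / m = 1.250000
Periods per year m = 2; per-period yield y/m = 0.028000
Number of cashflows N = 6
Cashflows (t years, CF_t, discount factor 1/(1+y/m)^(m*t), PV):
  t = 0.5000: CF_t = 1.250000, DF = 0.972763, PV = 1.215953
  t = 1.0000: CF_t = 1.250000, DF = 0.946267, PV = 1.182834
  t = 1.5000: CF_t = 1.250000, DF = 0.920493, PV = 1.150617
  t = 2.0000: CF_t = 1.250000, DF = 0.895422, PV = 1.119277
  t = 2.5000: CF_t = 1.250000, DF = 0.871033, PV = 1.088791
  t = 3.0000: CF_t = 101.250000, DF = 0.847308, PV = 85.789936
Price P = sum_t PV_t = 91.547408
First compute Macaulay numerator sum_t t * PV_t:
  t * PV_t at t = 0.5000: 0.607977
  t * PV_t at t = 1.0000: 1.182834
  t * PV_t at t = 1.5000: 1.725925
  t * PV_t at t = 2.0000: 2.238554
  t * PV_t at t = 2.5000: 2.721977
  t * PV_t at t = 3.0000: 257.369808
Macaulay duration D = 265.847075 / 91.547408 = 2.903928
Modified duration = D / (1 + y/m) = 2.903928 / (1 + 0.028000) = 2.824833

Answer: Modified duration = 2.8248


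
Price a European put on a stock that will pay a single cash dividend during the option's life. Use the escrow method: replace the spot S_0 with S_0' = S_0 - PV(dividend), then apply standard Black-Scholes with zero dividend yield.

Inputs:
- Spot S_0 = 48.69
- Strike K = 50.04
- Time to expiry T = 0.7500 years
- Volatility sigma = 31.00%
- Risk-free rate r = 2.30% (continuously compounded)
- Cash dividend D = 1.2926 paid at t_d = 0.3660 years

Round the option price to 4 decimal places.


PV(D) = D * exp(-r * t_d) = 1.2926 * 0.99161733 = 1.28176456
S_0' = S_0 - PV(D) = 48.6900 - 1.28176456 = 47.40823544
d1 = (ln(S_0'/K) + (r + sigma^2/2)*T) / (sigma*sqrt(T)) = -0.00275351
d2 = d1 - sigma*sqrt(T) = -0.27122138
exp(-rT) = 0.98289793
N(-d1) = 0.50109849; N(-d2) = 0.60688962
P = K * exp(-rT) * N(-d2) - S_0' * N(-d1) = 50.0400 * 0.98289793 * 0.60688962 - 47.40823544 * 0.50109849 = 6.0932

Answer: Price = 6.0932


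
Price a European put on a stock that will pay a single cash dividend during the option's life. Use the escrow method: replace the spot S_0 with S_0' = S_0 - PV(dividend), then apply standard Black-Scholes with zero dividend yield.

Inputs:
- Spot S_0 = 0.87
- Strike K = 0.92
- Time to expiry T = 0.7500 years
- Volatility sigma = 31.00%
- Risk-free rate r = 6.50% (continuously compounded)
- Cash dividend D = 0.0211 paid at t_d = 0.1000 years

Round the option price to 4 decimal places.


PV(D) = D * exp(-r * t_d) = 0.0211 * 0.99352108 = 0.02096329
S_0' = S_0 - PV(D) = 0.8700 - 0.02096329 = 0.84903671
d1 = (ln(S_0'/K) + (r + sigma^2/2)*T) / (sigma*sqrt(T)) = 0.01682231
d2 = d1 - sigma*sqrt(T) = -0.25164557
exp(-rT) = 0.95241920
N(-d1) = 0.49328919; N(-d2) = 0.59934248
P = K * exp(-rT) * N(-d2) - S_0' * N(-d1) = 0.9200 * 0.95241920 * 0.59934248 - 0.84903671 * 0.49328919 = 0.1063

Answer: Price = 0.1063


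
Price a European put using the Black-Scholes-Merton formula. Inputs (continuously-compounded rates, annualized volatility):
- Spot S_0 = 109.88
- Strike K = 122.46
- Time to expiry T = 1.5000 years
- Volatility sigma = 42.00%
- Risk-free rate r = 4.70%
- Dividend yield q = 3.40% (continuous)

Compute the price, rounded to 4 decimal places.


Answer: Price = 27.3554

Derivation:
d1 = (ln(S/K) + (r - q + 0.5*sigma^2) * T) / (sigma * sqrt(T)) = 0.08437990
d2 = d1 - sigma * sqrt(T) = -0.43001295
exp(-rT) = 0.93192774; exp(-qT) = 0.95027867
P = K * exp(-rT) * N(-d2) - S_0 * exp(-qT) * N(-d1)
N(-d1) = 0.46637720; N(-d2) = 0.66640689
P = 122.4600 * 0.93192774 * 0.66640689 - 109.8800 * 0.95027867 * 0.46637720 = 27.3554


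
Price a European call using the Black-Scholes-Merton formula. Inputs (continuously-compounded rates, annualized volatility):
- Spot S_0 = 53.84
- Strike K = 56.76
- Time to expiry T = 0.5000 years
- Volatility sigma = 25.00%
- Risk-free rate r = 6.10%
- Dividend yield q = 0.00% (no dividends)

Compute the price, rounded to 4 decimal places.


d1 = (ln(S/K) + (r - q + 0.5*sigma^2) * T) / (sigma * sqrt(T)) = -0.03784530
d2 = d1 - sigma * sqrt(T) = -0.21462199
exp(-rT) = 0.96996043; exp(-qT) = 1.00000000
C = S_0 * exp(-qT) * N(d1) - K * exp(-rT) * N(d2)
N(d1) = 0.48490551; N(d2) = 0.41503102
C = 53.8400 * 1.00000000 * 0.48490551 - 56.7600 * 0.96996043 * 0.41503102 = 3.2578

Answer: Price = 3.2578


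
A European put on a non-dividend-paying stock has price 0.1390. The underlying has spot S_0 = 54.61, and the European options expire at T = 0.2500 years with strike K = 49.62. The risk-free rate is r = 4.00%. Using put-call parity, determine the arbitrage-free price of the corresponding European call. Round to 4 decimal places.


Answer: Call price = 5.6227

Derivation:
Put-call parity: C - P = S_0 * exp(-qT) - K * exp(-rT).
S_0 * exp(-qT) = 54.6100 * 1.00000000 = 54.61000000
K * exp(-rT) = 49.6200 * 0.99004983 = 49.12627275
C = P + S*exp(-qT) - K*exp(-rT)
C = 0.1390 + 54.61000000 - 49.12627275 = 5.6227


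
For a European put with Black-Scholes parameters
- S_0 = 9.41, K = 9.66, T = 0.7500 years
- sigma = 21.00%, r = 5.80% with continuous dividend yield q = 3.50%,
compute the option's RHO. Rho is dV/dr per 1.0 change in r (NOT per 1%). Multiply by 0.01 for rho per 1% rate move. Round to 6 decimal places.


d1 = 0.0416066392; d2 = -0.1402586956
phi(d1) = 0.3985971228; exp(-qT) = 0.9740915363; exp(-rT) = 0.9574325541
N(-d2) = 0.5557722011
Rho = -K*T*exp(-rT)*N(-d2) = -9.6600 * 0.7500 * 0.9574325541 * 0.5557722011 = -3.855169

Answer: Rho = -3.855169


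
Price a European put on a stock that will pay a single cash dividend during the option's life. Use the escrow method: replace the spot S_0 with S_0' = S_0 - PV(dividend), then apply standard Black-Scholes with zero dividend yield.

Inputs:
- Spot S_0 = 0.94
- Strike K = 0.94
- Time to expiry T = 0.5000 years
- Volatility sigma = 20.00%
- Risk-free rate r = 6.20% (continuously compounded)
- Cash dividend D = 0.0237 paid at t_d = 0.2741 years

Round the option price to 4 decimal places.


PV(D) = D * exp(-r * t_d) = 0.0237 * 0.98314939 = 0.02330064
S_0' = S_0 - PV(D) = 0.9400 - 0.02330064 = 0.91669936
d1 = (ln(S_0'/K) + (r + sigma^2/2)*T) / (sigma*sqrt(T)) = 0.11242779
d2 = d1 - sigma*sqrt(T) = -0.02899356
exp(-rT) = 0.96947557
N(-d1) = 0.45524211; N(-d2) = 0.51156514
P = K * exp(-rT) * N(-d2) - S_0' * N(-d1) = 0.9400 * 0.96947557 * 0.51156514 - 0.91669936 * 0.45524211 = 0.0489

Answer: Price = 0.0489


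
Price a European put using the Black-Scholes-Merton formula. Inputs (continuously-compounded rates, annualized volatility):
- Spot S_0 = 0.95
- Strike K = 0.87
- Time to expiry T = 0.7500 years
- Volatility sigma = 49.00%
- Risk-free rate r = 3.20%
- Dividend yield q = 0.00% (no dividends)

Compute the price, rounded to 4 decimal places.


d1 = (ln(S/K) + (r - q + 0.5*sigma^2) * T) / (sigma * sqrt(T)) = 0.47603419
d2 = d1 - sigma * sqrt(T) = 0.05168174
exp(-rT) = 0.97628571; exp(-qT) = 1.00000000
P = K * exp(-rT) * N(-d2) - S_0 * exp(-qT) * N(-d1)
N(-d1) = 0.31702501; N(-d2) = 0.47939114
P = 0.8700 * 0.97628571 * 0.47939114 - 0.9500 * 1.00000000 * 0.31702501 = 0.1060

Answer: Price = 0.1060


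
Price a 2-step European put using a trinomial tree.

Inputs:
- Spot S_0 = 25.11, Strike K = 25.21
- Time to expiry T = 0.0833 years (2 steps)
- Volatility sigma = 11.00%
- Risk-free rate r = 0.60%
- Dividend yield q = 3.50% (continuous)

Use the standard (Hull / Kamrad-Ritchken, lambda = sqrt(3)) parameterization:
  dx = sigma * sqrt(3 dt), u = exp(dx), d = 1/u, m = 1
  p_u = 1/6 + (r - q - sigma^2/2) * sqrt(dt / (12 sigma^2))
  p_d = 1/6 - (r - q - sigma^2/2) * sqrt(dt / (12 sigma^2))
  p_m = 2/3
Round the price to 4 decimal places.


dt = T/N = 0.041650; dx = sigma*sqrt(3*dt) = 0.038883
u = exp(dx) = 1.039649; d = 1/u = 0.961863
p_u = 0.147895, p_m = 0.666667, p_d = 0.185439
Discount per step: exp(-r*dt) = 0.999750
Stock lattice S(k, j) with j the centered position index:
  k=0: S(0,+0) = 25.1100
  k=1: S(1,-1) = 24.1524; S(1,+0) = 25.1100; S(1,+1) = 26.1056
  k=2: S(2,-2) = 23.2313; S(2,-1) = 24.1524; S(2,+0) = 25.1100; S(2,+1) = 26.1056; S(2,+2) = 27.1406
Terminal payoffs V(N, j) = max(K - S_T, 0):
  V(2,-2) = 1.978712; V(2,-1) = 1.057616; V(2,+0) = 0.100000; V(2,+1) = 0.000000; V(2,+2) = 0.000000
Backward induction: V(k, j) = exp(-r*dt) * [p_u * V(k+1, j+1) + p_m * V(k+1, j) + p_d * V(k+1, j-1)]
  V(1,-1) = exp(-r*dt) * [p_u*0.100000 + p_m*1.057616 + p_d*1.978712] = 1.086525
  V(1,+0) = exp(-r*dt) * [p_u*0.000000 + p_m*0.100000 + p_d*1.057616] = 0.262724
  V(1,+1) = exp(-r*dt) * [p_u*0.000000 + p_m*0.000000 + p_d*0.100000] = 0.018539
  V(0,+0) = exp(-r*dt) * [p_u*0.018539 + p_m*0.262724 + p_d*1.086525] = 0.379280

Answer: Price = V(0,0) = 0.3793


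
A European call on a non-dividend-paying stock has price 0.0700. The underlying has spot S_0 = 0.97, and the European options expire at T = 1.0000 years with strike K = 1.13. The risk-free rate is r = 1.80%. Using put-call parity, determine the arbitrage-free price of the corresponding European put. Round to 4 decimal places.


Put-call parity: C - P = S_0 * exp(-qT) - K * exp(-rT).
S_0 * exp(-qT) = 0.9700 * 1.00000000 = 0.97000000
K * exp(-rT) = 1.1300 * 0.98216103 = 1.10984197
P = C - S*exp(-qT) + K*exp(-rT)
P = 0.0700 - 0.97000000 + 1.10984197 = 0.2098

Answer: Put price = 0.2098


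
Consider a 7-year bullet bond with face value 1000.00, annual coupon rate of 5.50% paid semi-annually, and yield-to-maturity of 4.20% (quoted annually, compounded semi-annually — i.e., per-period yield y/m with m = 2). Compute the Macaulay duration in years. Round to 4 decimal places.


Answer: Macaulay duration = 5.9517 years

Derivation:
Coupon per period c = face * coupon_rate / m = 27.500000
Periods per year m = 2; per-period yield y/m = 0.021000
Number of cashflows N = 14
Cashflows (t years, CF_t, discount factor 1/(1+y/m)^(m*t), PV):
  t = 0.5000: CF_t = 27.500000, DF = 0.979432, PV = 26.934378
  t = 1.0000: CF_t = 27.500000, DF = 0.959287, PV = 26.380390
  t = 1.5000: CF_t = 27.500000, DF = 0.939556, PV = 25.837796
  t = 2.0000: CF_t = 27.500000, DF = 0.920231, PV = 25.306363
  t = 2.5000: CF_t = 27.500000, DF = 0.901304, PV = 24.785859
  t = 3.0000: CF_t = 27.500000, DF = 0.882766, PV = 24.276062
  t = 3.5000: CF_t = 27.500000, DF = 0.864609, PV = 23.776750
  t = 4.0000: CF_t = 27.500000, DF = 0.846826, PV = 23.287709
  t = 4.5000: CF_t = 27.500000, DF = 0.829408, PV = 22.808725
  t = 5.0000: CF_t = 27.500000, DF = 0.812349, PV = 22.339594
  t = 5.5000: CF_t = 27.500000, DF = 0.795640, PV = 21.880112
  t = 6.0000: CF_t = 27.500000, DF = 0.779276, PV = 21.430080
  t = 6.5000: CF_t = 27.500000, DF = 0.763247, PV = 20.989304
  t = 7.0000: CF_t = 1027.500000, DF = 0.747549, PV = 768.106502
Price P = sum_t PV_t = 1078.139624
Macaulay numerator sum_t t * PV_t:
  t * PV_t at t = 0.5000: 13.467189
  t * PV_t at t = 1.0000: 26.380390
  t * PV_t at t = 1.5000: 38.756694
  t * PV_t at t = 2.0000: 50.612725
  t * PV_t at t = 2.5000: 61.964649
  t * PV_t at t = 3.0000: 72.828187
  t * PV_t at t = 3.5000: 83.218626
  t * PV_t at t = 4.0000: 93.150834
  t * PV_t at t = 4.5000: 102.639264
  t * PV_t at t = 5.0000: 111.697969
  t * PV_t at t = 5.5000: 120.340613
  t * PV_t at t = 6.0000: 128.580479
  t * PV_t at t = 6.5000: 136.430479
  t * PV_t at t = 7.0000: 5376.745513
Macaulay duration D = (sum_t t * PV_t) / P = 6416.813611 / 1078.139624 = 5.951746


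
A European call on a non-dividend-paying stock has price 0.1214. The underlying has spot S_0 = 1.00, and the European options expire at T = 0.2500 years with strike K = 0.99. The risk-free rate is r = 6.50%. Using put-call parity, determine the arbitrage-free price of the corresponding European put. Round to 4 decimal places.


Put-call parity: C - P = S_0 * exp(-qT) - K * exp(-rT).
S_0 * exp(-qT) = 1.0000 * 1.00000000 = 1.00000000
K * exp(-rT) = 0.9900 * 0.98388132 = 0.97404251
P = C - S*exp(-qT) + K*exp(-rT)
P = 0.1214 - 1.00000000 + 0.97404251 = 0.0954

Answer: Put price = 0.0954


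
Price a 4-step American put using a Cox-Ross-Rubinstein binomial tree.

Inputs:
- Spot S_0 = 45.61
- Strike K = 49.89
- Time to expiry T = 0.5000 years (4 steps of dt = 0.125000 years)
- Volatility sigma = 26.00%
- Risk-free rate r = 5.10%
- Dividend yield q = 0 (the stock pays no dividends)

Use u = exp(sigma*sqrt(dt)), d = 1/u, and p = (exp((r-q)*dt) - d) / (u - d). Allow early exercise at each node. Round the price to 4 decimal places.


Answer: Price = V(0,0) = 5.5746

Derivation:
dt = T/N = 0.125000
u = exp(sigma*sqrt(dt)) = 1.096281; d = 1/u = 0.912175
p = (exp((r-q)*dt) - d) / (u - d) = 0.511772
Discount per step: exp(-r*dt) = 0.993645
Stock lattice S(k, i) with i counting down-moves:
  k=0: S(0,0) = 45.6100
  k=1: S(1,0) = 50.0014; S(1,1) = 41.6043
  k=2: S(2,0) = 54.8156; S(2,1) = 45.6100; S(2,2) = 37.9504
  k=3: S(3,0) = 60.0933; S(3,1) = 50.0014; S(3,2) = 41.6043; S(3,3) = 34.6174
  k=4: S(4,0) = 65.8792; S(4,1) = 54.8156; S(4,2) = 45.6100; S(4,3) = 37.9504; S(4,4) = 31.5771
Terminal payoffs V(N, i) = max(K - S_T, 0):
  V(4,0) = 0.000000; V(4,1) = 0.000000; V(4,2) = 4.280000; V(4,3) = 11.939631; V(4,4) = 18.312922
Backward induction: V(k, i) = exp(-r*dt) * [p * V(k+1, i) + (1-p) * V(k+1, i+1)]; then take max(V_cont, immediate exercise) for American.
  V(3,0) = exp(-r*dt) * [p*0.000000 + (1-p)*0.000000] = 0.000000; exercise = 0.000000; V(3,0) = max -> 0.000000
  V(3,1) = exp(-r*dt) * [p*0.000000 + (1-p)*4.280000] = 2.076335; exercise = 0.000000; V(3,1) = max -> 2.076335
  V(3,2) = exp(-r*dt) * [p*4.280000 + (1-p)*11.939631] = 7.968680; exercise = 8.285717; V(3,2) = max -> 8.285717
  V(3,3) = exp(-r*dt) * [p*11.939631 + (1-p)*18.312922] = 14.955601; exercise = 15.272638; V(3,3) = max -> 15.272638
  V(2,0) = exp(-r*dt) * [p*0.000000 + (1-p)*2.076335] = 1.007282; exercise = 0.000000; V(2,0) = max -> 1.007282
  V(2,1) = exp(-r*dt) * [p*2.076335 + (1-p)*8.285717] = 5.075467; exercise = 4.280000; V(2,1) = max -> 5.075467
  V(2,2) = exp(-r*dt) * [p*8.285717 + (1-p)*15.272638] = 11.622594; exercise = 11.939631; V(2,2) = max -> 11.939631
  V(1,0) = exp(-r*dt) * [p*1.007282 + (1-p)*5.075467] = 2.974459; exercise = 0.000000; V(1,0) = max -> 2.974459
  V(1,1) = exp(-r*dt) * [p*5.075467 + (1-p)*11.939631] = 8.373191; exercise = 8.285717; V(1,1) = max -> 8.373191
  V(0,0) = exp(-r*dt) * [p*2.974459 + (1-p)*8.373191] = 5.574617; exercise = 4.280000; V(0,0) = max -> 5.574617


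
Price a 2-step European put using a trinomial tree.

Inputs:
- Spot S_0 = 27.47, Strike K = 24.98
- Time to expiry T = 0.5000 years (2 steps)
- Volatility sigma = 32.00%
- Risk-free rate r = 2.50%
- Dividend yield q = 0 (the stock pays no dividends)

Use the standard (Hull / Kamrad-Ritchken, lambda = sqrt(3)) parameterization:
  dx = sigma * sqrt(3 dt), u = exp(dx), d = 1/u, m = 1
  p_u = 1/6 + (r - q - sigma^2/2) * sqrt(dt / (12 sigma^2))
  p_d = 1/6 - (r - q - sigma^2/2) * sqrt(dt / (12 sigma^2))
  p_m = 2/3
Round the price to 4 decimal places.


Answer: Price = V(0,0) = 1.2668

Derivation:
dt = T/N = 0.250000; dx = sigma*sqrt(3*dt) = 0.277128
u = exp(dx) = 1.319335; d = 1/u = 0.757957
p_u = 0.154849, p_m = 0.666667, p_d = 0.178484
Discount per step: exp(-r*dt) = 0.993769
Stock lattice S(k, j) with j the centered position index:
  k=0: S(0,+0) = 27.4700
  k=1: S(1,-1) = 20.8211; S(1,+0) = 27.4700; S(1,+1) = 36.2421
  k=2: S(2,-2) = 15.7815; S(2,-1) = 20.8211; S(2,+0) = 27.4700; S(2,+1) = 36.2421; S(2,+2) = 47.8155
Terminal payoffs V(N, j) = max(K - S_T, 0):
  V(2,-2) = 9.198502; V(2,-1) = 4.158911; V(2,+0) = 0.000000; V(2,+1) = 0.000000; V(2,+2) = 0.000000
Backward induction: V(k, j) = exp(-r*dt) * [p_u * V(k+1, j+1) + p_m * V(k+1, j) + p_d * V(k+1, j-1)]
  V(1,-1) = exp(-r*dt) * [p_u*0.000000 + p_m*4.158911 + p_d*9.198502] = 4.386892
  V(1,+0) = exp(-r*dt) * [p_u*0.000000 + p_m*0.000000 + p_d*4.158911] = 0.737675
  V(1,+1) = exp(-r*dt) * [p_u*0.000000 + p_m*0.000000 + p_d*0.000000] = 0.000000
  V(0,+0) = exp(-r*dt) * [p_u*0.000000 + p_m*0.737675 + p_d*4.386892] = 1.266832
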